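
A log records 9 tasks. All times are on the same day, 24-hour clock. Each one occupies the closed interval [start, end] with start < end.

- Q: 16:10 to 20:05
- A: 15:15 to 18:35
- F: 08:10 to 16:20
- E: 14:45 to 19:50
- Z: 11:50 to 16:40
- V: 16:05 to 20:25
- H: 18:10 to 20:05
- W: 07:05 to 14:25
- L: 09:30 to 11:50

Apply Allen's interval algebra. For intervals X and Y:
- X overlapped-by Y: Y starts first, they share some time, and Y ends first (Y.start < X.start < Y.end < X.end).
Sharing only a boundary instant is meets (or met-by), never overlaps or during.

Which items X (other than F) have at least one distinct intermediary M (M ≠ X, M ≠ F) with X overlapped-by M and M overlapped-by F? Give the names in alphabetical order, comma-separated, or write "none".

A, E, H, Q, V

Target F = [08:10, 16:20].
Intermediaries M with M overlapped-by F: A, E, Q, V, Z.
Via A — items with X overlapped-by A: H, Q, V.
Via E — items with X overlapped-by E: H, Q, V.
Via Q — items with X overlapped-by Q: none.
Via V — items with X overlapped-by V: none.
Via Z — items with X overlapped-by Z: A, E, Q, V.
Union: A, E, H, Q, V.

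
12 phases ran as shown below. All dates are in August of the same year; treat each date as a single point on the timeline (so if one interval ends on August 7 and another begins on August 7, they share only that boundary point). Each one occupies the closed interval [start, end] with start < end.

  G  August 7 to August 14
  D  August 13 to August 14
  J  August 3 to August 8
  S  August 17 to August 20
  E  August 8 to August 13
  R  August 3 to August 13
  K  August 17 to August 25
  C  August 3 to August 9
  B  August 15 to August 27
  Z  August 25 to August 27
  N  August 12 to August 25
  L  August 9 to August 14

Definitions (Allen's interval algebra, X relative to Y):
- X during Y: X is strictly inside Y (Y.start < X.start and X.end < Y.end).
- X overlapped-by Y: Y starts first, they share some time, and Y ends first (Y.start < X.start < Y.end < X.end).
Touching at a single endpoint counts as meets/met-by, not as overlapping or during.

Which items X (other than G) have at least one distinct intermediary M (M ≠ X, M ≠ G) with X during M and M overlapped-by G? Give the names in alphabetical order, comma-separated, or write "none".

D, S

Target G = [August 7, August 14].
Intermediaries M with M overlapped-by G: N.
Via N — items with X during N: D, S.
Union: D, S.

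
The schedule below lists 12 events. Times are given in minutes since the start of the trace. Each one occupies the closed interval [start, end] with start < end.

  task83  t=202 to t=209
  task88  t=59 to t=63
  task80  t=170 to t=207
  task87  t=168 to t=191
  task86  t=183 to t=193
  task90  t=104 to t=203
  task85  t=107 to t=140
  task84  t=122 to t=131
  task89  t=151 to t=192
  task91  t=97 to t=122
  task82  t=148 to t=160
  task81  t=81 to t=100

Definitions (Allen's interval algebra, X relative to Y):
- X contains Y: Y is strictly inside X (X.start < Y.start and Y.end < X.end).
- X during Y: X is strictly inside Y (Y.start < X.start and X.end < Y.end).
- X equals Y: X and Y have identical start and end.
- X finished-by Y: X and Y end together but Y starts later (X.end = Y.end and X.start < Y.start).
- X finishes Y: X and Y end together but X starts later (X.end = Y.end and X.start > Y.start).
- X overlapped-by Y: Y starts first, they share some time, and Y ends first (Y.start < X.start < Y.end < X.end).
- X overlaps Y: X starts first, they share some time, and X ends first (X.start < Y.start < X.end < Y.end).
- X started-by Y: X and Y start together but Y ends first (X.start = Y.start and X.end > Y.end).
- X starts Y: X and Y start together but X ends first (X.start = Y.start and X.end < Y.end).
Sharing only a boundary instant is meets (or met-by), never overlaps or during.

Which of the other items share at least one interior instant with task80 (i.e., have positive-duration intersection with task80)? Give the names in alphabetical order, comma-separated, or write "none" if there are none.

Target task80 = [t=170, t=207].
task81 [t=81, t=100] → before → no.
task82 [t=148, t=160] → before → no.
task83 [t=202, t=209] → overlapped-by → yes.
task84 [t=122, t=131] → before → no.
task85 [t=107, t=140] → before → no.
task86 [t=183, t=193] → during → yes.
task87 [t=168, t=191] → overlaps → yes.
task88 [t=59, t=63] → before → no.
task89 [t=151, t=192] → overlaps → yes.
task90 [t=104, t=203] → overlaps → yes.
task91 [t=97, t=122] → before → no.
Result: task83, task86, task87, task89, task90.

task83, task86, task87, task89, task90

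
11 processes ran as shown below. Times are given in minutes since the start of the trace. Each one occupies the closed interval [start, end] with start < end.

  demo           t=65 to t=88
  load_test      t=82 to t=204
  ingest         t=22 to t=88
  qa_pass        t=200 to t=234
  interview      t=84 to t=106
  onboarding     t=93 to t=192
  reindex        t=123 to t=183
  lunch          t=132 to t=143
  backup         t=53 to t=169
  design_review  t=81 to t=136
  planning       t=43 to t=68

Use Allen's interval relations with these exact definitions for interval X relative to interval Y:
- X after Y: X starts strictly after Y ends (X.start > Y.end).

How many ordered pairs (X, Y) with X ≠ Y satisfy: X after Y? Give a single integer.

23

Checking all 110 ordered pairs for relation 'after'; matching pairs in alphabetical order:
(design_review, planning): design_review after planning ✓
(interview, planning): interview after planning ✓
(load_test, planning): load_test after planning ✓
(lunch, demo): lunch after demo ✓
(lunch, ingest): lunch after ingest ✓
(lunch, interview): lunch after interview ✓
(lunch, planning): lunch after planning ✓
(onboarding, demo): onboarding after demo ✓
(onboarding, ingest): onboarding after ingest ✓
(onboarding, planning): onboarding after planning ✓
(qa_pass, backup): qa_pass after backup ✓
(qa_pass, demo): qa_pass after demo ✓
(qa_pass, design_review): qa_pass after design_review ✓
(qa_pass, ingest): qa_pass after ingest ✓
(qa_pass, interview): qa_pass after interview ✓
(qa_pass, lunch): qa_pass after lunch ✓
(qa_pass, onboarding): qa_pass after onboarding ✓
(qa_pass, planning): qa_pass after planning ✓
(qa_pass, reindex): qa_pass after reindex ✓
(reindex, demo): reindex after demo ✓
(reindex, ingest): reindex after ingest ✓
(reindex, interview): reindex after interview ✓
(reindex, planning): reindex after planning ✓
Count: 23.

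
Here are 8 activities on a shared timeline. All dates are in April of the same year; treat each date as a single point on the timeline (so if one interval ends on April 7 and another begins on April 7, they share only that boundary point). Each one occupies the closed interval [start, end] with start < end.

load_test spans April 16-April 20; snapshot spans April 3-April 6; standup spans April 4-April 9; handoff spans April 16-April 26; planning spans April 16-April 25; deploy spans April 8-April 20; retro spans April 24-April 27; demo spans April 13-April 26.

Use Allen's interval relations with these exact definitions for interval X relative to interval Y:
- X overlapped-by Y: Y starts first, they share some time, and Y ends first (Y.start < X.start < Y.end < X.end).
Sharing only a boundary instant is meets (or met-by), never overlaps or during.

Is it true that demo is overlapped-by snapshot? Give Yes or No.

No

demo = [April 13, April 26], snapshot = [April 3, April 6].
Actual relation of demo to snapshot: after.
Asked whether 'overlapped-by' holds → No.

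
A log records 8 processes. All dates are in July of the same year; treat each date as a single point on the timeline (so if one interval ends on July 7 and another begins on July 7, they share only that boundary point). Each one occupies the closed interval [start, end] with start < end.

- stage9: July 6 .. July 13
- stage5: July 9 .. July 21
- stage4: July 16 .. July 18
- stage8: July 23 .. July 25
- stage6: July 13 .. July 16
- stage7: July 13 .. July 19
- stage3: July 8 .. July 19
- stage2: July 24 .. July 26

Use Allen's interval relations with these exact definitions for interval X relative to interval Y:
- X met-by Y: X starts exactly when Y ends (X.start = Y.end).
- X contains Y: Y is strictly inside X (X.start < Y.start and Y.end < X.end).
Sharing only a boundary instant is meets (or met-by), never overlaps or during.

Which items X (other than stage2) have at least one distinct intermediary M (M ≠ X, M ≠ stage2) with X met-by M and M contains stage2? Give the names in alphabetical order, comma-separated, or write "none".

Target stage2 = [July 24, July 26].
Intermediaries M with M contains stage2: none.
Union: none.

none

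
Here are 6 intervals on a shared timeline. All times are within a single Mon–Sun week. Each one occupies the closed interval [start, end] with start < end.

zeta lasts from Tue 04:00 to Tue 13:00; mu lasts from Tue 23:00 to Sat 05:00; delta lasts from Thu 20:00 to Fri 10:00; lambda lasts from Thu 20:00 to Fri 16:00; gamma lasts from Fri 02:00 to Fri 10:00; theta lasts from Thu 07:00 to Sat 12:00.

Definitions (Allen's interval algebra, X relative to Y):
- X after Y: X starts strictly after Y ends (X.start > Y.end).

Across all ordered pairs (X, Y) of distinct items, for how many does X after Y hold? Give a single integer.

5

Checking all 30 ordered pairs for relation 'after'; matching pairs in alphabetical order:
(delta, zeta): delta after zeta ✓
(gamma, zeta): gamma after zeta ✓
(lambda, zeta): lambda after zeta ✓
(mu, zeta): mu after zeta ✓
(theta, zeta): theta after zeta ✓
Count: 5.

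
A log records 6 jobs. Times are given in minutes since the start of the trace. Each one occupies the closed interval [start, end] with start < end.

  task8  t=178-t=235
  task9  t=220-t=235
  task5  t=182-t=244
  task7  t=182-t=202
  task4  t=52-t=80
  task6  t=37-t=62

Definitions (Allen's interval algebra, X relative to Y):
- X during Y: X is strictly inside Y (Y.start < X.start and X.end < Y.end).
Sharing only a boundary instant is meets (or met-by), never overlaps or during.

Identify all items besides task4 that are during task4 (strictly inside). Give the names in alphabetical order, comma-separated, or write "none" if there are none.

Target task4 = [t=52, t=80].
task5 [t=182, t=244] → after → no.
task6 [t=37, t=62] → overlaps → no.
task7 [t=182, t=202] → after → no.
task8 [t=178, t=235] → after → no.
task9 [t=220, t=235] → after → no.
Result: none.

none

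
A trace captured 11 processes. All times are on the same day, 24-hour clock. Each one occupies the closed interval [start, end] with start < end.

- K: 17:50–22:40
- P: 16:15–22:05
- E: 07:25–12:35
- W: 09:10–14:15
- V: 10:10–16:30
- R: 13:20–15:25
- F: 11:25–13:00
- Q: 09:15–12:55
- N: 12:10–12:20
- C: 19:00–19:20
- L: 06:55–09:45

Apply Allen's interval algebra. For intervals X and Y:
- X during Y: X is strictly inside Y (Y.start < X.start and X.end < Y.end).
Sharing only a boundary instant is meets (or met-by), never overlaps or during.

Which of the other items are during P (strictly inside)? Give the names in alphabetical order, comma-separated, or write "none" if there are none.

C

Target P = [16:15, 22:05].
C [19:00, 19:20] → during → yes.
E [07:25, 12:35] → before → no.
F [11:25, 13:00] → before → no.
K [17:50, 22:40] → overlapped-by → no.
L [06:55, 09:45] → before → no.
N [12:10, 12:20] → before → no.
Q [09:15, 12:55] → before → no.
R [13:20, 15:25] → before → no.
V [10:10, 16:30] → overlaps → no.
W [09:10, 14:15] → before → no.
Result: C.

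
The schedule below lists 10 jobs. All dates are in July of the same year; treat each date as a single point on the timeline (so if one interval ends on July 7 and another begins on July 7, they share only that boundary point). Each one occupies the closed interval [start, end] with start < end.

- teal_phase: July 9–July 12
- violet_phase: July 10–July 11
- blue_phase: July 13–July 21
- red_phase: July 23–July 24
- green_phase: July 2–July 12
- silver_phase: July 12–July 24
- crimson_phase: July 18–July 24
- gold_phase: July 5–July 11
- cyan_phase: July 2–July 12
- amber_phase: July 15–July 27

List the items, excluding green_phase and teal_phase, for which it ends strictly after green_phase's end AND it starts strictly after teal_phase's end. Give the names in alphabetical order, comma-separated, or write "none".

Conditions: its end is strictly after green_phase's end (X.end > July 12) AND its start is strictly after teal_phase's end (X.start > July 12).
amber_phase: end July 27 > July 12? ✓; start July 15 > July 12? ✓ → yes.
blue_phase: end July 21 > July 12? ✓; start July 13 > July 12? ✓ → yes.
crimson_phase: end July 24 > July 12? ✓; start July 18 > July 12? ✓ → yes.
cyan_phase: end July 12 > July 12? ✗; start July 2 > July 12? ✗ → no.
gold_phase: end July 11 > July 12? ✗; start July 5 > July 12? ✗ → no.
red_phase: end July 24 > July 12? ✓; start July 23 > July 12? ✓ → yes.
silver_phase: end July 24 > July 12? ✓; start July 12 > July 12? ✗ → no.
violet_phase: end July 11 > July 12? ✗; start July 10 > July 12? ✗ → no.
Result: amber_phase, blue_phase, crimson_phase, red_phase.

amber_phase, blue_phase, crimson_phase, red_phase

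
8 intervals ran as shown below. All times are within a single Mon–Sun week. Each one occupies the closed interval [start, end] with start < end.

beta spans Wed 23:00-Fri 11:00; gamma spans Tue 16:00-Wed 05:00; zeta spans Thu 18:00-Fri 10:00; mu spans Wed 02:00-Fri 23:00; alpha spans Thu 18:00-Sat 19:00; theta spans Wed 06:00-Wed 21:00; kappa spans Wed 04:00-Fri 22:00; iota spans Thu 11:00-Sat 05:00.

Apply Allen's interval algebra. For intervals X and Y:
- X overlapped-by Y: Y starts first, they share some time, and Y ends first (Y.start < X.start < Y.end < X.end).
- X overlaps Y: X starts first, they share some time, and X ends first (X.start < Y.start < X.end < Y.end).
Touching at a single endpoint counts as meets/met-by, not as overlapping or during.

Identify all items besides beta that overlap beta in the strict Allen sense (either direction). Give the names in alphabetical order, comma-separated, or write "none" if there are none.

Target beta = [Wed 23:00, Fri 11:00].
alpha [Thu 18:00, Sat 19:00] → overlapped-by → yes.
gamma [Tue 16:00, Wed 05:00] → before → no.
iota [Thu 11:00, Sat 05:00] → overlapped-by → yes.
kappa [Wed 04:00, Fri 22:00] → contains → no.
mu [Wed 02:00, Fri 23:00] → contains → no.
theta [Wed 06:00, Wed 21:00] → before → no.
zeta [Thu 18:00, Fri 10:00] → during → no.
Result: alpha, iota.

alpha, iota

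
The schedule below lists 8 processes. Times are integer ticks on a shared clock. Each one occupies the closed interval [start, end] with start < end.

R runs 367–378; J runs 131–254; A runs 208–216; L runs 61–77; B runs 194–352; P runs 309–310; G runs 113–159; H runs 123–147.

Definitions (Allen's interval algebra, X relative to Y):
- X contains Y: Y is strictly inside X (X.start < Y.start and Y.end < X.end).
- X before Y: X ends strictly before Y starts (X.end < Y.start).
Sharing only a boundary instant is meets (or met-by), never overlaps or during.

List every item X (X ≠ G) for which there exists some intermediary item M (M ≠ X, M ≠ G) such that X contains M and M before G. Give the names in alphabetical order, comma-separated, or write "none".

none

Target G = [113, 159].
Intermediaries M with M before G: L.
Via L — items with X contains L: none.
Union: none.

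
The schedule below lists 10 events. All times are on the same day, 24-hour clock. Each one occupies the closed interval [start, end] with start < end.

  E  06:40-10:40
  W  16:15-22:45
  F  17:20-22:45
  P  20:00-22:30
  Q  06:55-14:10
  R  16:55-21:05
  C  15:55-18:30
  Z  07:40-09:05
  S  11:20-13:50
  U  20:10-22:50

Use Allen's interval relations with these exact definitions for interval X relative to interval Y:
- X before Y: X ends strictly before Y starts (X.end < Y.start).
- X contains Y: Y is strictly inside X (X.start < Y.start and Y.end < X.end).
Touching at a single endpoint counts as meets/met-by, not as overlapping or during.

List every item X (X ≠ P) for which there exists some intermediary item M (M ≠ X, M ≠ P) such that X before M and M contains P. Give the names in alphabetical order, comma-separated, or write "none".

E, Q, S, Z

Target P = [20:00, 22:30].
Intermediaries M with M contains P: F, W.
Via F — items with X before F: E, Q, S, Z.
Via W — items with X before W: E, Q, S, Z.
Union: E, Q, S, Z.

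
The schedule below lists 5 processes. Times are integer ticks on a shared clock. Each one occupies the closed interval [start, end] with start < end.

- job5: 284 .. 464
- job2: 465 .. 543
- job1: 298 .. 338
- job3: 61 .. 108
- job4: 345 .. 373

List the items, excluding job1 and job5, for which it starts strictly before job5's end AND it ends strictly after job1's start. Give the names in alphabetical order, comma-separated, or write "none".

job4

Conditions: its start is strictly before job5's end (X.start < 464) AND its end is strictly after job1's start (X.end > 298).
job2: start 465 < 464? ✗; end 543 > 298? ✓ → no.
job3: start 61 < 464? ✓; end 108 > 298? ✗ → no.
job4: start 345 < 464? ✓; end 373 > 298? ✓ → yes.
Result: job4.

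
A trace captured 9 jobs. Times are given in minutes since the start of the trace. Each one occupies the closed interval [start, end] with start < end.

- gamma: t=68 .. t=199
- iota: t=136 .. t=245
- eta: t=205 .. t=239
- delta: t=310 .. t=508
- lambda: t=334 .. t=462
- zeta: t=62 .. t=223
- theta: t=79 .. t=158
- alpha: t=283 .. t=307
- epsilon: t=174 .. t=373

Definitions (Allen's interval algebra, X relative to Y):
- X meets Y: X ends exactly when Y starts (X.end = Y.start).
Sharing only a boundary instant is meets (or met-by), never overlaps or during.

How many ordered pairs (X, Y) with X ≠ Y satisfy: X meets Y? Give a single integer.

Checking all 72 ordered pairs for relation 'meets'; matching pairs in alphabetical order:
No pair satisfies it.
Count: 0.

0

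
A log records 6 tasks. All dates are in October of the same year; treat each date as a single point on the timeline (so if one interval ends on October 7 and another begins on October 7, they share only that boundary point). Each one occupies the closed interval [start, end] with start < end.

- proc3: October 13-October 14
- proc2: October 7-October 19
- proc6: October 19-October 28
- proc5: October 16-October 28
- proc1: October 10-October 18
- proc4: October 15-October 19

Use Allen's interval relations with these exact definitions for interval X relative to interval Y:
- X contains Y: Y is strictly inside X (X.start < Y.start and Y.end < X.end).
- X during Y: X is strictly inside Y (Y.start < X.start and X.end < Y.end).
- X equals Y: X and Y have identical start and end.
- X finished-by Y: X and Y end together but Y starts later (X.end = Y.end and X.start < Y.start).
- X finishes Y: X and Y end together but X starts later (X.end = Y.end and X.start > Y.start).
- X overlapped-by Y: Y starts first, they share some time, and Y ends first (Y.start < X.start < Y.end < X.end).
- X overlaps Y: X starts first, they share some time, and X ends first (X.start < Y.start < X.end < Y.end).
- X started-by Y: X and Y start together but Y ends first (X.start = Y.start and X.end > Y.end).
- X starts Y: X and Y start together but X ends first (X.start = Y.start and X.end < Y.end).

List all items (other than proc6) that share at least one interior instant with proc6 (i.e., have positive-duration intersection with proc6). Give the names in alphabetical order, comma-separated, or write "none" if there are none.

proc5

Target proc6 = [October 19, October 28].
proc1 [October 10, October 18] → before → no.
proc2 [October 7, October 19] → meets → no.
proc3 [October 13, October 14] → before → no.
proc4 [October 15, October 19] → meets → no.
proc5 [October 16, October 28] → finished-by → yes.
Result: proc5.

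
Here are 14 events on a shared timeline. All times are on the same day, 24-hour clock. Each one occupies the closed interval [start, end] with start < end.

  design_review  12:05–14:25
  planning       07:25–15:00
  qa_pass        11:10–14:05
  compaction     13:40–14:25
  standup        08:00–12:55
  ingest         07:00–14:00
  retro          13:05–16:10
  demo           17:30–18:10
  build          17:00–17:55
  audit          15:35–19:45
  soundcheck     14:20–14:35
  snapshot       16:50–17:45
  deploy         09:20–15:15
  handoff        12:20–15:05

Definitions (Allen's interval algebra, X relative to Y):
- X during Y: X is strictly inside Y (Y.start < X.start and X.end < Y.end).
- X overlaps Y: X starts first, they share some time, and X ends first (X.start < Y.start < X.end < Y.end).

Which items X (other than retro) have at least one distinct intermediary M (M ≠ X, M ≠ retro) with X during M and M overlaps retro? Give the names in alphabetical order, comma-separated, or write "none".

Target retro = [13:05, 16:10].
Intermediaries M with M overlaps retro: deploy, design_review, handoff, ingest, planning, qa_pass.
Via deploy — items with X during deploy: compaction, design_review, handoff, qa_pass, soundcheck.
Via design_review — items with X during design_review: none.
Via handoff — items with X during handoff: compaction, soundcheck.
Via ingest — items with X during ingest: standup.
Via planning — items with X during planning: compaction, design_review, qa_pass, soundcheck, standup.
Via qa_pass — items with X during qa_pass: none.
Union: compaction, design_review, handoff, qa_pass, soundcheck, standup.

compaction, design_review, handoff, qa_pass, soundcheck, standup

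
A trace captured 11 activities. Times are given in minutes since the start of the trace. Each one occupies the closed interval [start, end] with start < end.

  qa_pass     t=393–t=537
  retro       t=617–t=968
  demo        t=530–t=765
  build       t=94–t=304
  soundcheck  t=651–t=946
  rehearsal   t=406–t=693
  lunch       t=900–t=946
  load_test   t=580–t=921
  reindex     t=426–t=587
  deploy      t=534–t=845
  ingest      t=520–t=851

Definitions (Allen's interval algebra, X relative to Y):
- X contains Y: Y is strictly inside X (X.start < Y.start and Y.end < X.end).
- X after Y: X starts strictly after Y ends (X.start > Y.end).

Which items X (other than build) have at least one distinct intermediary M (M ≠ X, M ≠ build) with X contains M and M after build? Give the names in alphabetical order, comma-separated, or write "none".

ingest, rehearsal, retro

Target build = [t=94, t=304].
Intermediaries M with M after build: demo, deploy, ingest, load_test, lunch, qa_pass, rehearsal, reindex, retro, soundcheck.
Via demo — items with X contains demo: ingest.
Via deploy — items with X contains deploy: ingest.
Via ingest — items with X contains ingest: none.
Via load_test — items with X contains load_test: none.
Via lunch — items with X contains lunch: retro.
Via qa_pass — items with X contains qa_pass: none.
Via rehearsal — items with X contains rehearsal: none.
Via reindex — items with X contains reindex: rehearsal.
Via retro — items with X contains retro: none.
Via soundcheck — items with X contains soundcheck: retro.
Union: ingest, rehearsal, retro.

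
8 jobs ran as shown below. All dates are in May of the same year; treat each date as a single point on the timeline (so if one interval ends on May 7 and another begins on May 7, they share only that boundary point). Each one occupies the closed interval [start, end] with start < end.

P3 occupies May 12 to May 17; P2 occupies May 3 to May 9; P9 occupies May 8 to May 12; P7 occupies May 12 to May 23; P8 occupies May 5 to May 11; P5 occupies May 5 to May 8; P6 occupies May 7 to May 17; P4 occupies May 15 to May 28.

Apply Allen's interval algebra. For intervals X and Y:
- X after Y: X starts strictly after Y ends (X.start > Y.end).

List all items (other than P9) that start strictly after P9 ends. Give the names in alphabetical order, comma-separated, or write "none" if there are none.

Target P9 = [May 8, May 12].
P2 [May 3, May 9] → overlaps → no.
P3 [May 12, May 17] → met-by → no.
P4 [May 15, May 28] → after → yes.
P5 [May 5, May 8] → meets → no.
P6 [May 7, May 17] → contains → no.
P7 [May 12, May 23] → met-by → no.
P8 [May 5, May 11] → overlaps → no.
Result: P4.

P4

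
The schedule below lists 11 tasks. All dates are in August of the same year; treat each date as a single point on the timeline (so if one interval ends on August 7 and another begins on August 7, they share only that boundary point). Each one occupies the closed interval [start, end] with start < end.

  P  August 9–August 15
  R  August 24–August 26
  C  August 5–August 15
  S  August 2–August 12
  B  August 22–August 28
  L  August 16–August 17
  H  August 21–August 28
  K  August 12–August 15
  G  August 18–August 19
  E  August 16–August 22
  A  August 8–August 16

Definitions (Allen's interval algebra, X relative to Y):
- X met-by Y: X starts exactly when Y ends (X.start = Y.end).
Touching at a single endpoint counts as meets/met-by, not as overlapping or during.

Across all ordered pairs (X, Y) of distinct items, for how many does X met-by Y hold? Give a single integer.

4

Checking all 110 ordered pairs for relation 'met-by'; matching pairs in alphabetical order:
(B, E): B met-by E ✓
(E, A): E met-by A ✓
(K, S): K met-by S ✓
(L, A): L met-by A ✓
Count: 4.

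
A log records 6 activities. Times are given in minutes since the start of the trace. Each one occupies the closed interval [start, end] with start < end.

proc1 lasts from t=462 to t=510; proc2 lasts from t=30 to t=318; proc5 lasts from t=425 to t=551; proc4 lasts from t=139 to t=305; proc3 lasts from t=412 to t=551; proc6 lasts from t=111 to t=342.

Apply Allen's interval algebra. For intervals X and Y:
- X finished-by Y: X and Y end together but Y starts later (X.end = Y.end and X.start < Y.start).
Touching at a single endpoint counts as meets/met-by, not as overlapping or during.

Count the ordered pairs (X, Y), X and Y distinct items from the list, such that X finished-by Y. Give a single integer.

1

Checking all 30 ordered pairs for relation 'finished-by'; matching pairs in alphabetical order:
(proc3, proc5): proc3 finished-by proc5 ✓
Count: 1.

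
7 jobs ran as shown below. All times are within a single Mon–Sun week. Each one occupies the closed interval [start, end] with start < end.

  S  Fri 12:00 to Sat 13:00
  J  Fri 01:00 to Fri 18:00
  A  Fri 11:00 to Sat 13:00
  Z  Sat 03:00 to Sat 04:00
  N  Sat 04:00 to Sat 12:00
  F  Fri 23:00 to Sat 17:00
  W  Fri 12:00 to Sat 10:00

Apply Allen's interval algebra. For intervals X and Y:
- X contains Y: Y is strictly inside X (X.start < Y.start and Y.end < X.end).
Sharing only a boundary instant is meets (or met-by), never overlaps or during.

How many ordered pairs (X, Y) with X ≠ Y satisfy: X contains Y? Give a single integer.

8

Checking all 42 ordered pairs for relation 'contains'; matching pairs in alphabetical order:
(A, N): A contains N ✓
(A, W): A contains W ✓
(A, Z): A contains Z ✓
(F, N): F contains N ✓
(F, Z): F contains Z ✓
(S, N): S contains N ✓
(S, Z): S contains Z ✓
(W, Z): W contains Z ✓
Count: 8.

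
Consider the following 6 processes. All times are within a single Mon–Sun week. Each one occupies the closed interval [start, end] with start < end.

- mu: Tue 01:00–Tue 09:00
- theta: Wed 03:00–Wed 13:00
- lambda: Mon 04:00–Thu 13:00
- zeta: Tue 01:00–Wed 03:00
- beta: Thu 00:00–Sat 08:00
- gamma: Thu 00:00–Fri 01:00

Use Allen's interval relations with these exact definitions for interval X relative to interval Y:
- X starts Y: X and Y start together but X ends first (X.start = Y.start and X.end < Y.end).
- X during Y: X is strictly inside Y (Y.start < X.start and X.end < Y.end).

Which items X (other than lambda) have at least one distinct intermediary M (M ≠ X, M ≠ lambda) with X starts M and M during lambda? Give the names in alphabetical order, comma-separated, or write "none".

mu

Target lambda = [Mon 04:00, Thu 13:00].
Intermediaries M with M during lambda: mu, theta, zeta.
Via mu — items with X starts mu: none.
Via theta — items with X starts theta: none.
Via zeta — items with X starts zeta: mu.
Union: mu.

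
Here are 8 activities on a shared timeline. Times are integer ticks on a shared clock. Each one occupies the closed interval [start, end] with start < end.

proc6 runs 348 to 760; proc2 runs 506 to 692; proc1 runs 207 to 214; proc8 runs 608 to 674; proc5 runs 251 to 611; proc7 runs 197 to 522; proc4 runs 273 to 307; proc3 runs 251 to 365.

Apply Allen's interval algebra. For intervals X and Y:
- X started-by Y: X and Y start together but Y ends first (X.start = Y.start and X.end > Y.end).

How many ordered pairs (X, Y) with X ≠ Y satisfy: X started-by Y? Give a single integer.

Checking all 56 ordered pairs for relation 'started-by'; matching pairs in alphabetical order:
(proc5, proc3): proc5 started-by proc3 ✓
Count: 1.

1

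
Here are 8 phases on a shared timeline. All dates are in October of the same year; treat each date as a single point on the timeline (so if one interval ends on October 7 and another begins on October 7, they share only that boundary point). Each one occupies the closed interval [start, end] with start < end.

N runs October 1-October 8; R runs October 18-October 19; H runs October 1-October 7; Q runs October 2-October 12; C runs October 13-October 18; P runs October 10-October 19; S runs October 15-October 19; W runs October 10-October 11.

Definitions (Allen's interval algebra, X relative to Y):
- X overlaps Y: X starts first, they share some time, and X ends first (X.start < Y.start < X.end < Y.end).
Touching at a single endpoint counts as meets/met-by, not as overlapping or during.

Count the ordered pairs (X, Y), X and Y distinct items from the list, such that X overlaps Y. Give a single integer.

4

Checking all 56 ordered pairs for relation 'overlaps'; matching pairs in alphabetical order:
(C, S): C overlaps S ✓
(H, Q): H overlaps Q ✓
(N, Q): N overlaps Q ✓
(Q, P): Q overlaps P ✓
Count: 4.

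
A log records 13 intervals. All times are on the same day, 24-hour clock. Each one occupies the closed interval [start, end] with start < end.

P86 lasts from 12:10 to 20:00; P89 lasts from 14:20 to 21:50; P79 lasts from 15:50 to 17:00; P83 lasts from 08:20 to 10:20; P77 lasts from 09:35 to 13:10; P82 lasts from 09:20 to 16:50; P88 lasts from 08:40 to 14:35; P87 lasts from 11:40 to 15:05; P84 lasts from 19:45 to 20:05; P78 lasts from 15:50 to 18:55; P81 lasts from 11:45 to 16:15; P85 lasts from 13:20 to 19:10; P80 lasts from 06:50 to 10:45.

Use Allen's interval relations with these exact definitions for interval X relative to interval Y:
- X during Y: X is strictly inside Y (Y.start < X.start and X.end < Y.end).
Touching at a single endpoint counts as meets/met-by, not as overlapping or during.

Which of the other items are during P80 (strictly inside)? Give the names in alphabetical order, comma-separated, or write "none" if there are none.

P83

Target P80 = [06:50, 10:45].
P77 [09:35, 13:10] → overlapped-by → no.
P78 [15:50, 18:55] → after → no.
P79 [15:50, 17:00] → after → no.
P81 [11:45, 16:15] → after → no.
P82 [09:20, 16:50] → overlapped-by → no.
P83 [08:20, 10:20] → during → yes.
P84 [19:45, 20:05] → after → no.
P85 [13:20, 19:10] → after → no.
P86 [12:10, 20:00] → after → no.
P87 [11:40, 15:05] → after → no.
P88 [08:40, 14:35] → overlapped-by → no.
P89 [14:20, 21:50] → after → no.
Result: P83.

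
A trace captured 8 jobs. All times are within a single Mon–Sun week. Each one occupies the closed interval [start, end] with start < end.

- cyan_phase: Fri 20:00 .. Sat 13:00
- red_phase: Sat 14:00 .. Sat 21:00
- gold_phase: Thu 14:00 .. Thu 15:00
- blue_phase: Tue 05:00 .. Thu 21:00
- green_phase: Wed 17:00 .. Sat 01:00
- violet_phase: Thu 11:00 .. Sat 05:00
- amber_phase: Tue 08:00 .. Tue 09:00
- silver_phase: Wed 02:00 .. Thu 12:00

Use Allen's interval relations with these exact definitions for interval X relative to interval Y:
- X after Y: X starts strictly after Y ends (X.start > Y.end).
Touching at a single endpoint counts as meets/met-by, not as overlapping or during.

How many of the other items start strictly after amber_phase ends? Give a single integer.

Target amber_phase = [Tue 08:00, Tue 09:00].
blue_phase [Tue 05:00, Thu 21:00] → contains → no.
cyan_phase [Fri 20:00, Sat 13:00] → after → counts.
gold_phase [Thu 14:00, Thu 15:00] → after → counts.
green_phase [Wed 17:00, Sat 01:00] → after → counts.
red_phase [Sat 14:00, Sat 21:00] → after → counts.
silver_phase [Wed 02:00, Thu 12:00] → after → counts.
violet_phase [Thu 11:00, Sat 05:00] → after → counts.
Total: 6.

6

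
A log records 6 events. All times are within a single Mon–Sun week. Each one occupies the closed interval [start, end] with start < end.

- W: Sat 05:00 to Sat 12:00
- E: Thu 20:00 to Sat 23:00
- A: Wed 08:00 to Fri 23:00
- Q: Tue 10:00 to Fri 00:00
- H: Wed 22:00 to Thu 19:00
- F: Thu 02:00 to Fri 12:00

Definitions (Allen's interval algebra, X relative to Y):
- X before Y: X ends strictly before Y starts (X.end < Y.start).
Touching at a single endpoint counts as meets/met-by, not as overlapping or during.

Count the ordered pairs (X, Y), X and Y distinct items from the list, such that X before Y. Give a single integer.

Checking all 30 ordered pairs for relation 'before'; matching pairs in alphabetical order:
(A, W): A before W ✓
(F, W): F before W ✓
(H, E): H before E ✓
(H, W): H before W ✓
(Q, W): Q before W ✓
Count: 5.

5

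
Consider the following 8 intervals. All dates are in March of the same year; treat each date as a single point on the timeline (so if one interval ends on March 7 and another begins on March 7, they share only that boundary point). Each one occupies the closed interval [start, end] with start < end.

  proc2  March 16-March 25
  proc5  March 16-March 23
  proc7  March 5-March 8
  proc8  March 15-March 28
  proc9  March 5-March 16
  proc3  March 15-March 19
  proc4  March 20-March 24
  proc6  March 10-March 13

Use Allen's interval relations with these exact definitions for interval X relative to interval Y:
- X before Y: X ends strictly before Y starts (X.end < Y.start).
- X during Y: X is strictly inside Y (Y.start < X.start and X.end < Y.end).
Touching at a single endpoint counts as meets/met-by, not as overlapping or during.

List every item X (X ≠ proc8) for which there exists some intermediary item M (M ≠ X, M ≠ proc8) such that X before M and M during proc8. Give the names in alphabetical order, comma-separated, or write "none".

proc3, proc6, proc7, proc9

Target proc8 = [March 15, March 28].
Intermediaries M with M during proc8: proc2, proc4, proc5.
Via proc2 — items with X before proc2: proc6, proc7.
Via proc4 — items with X before proc4: proc3, proc6, proc7, proc9.
Via proc5 — items with X before proc5: proc6, proc7.
Union: proc3, proc6, proc7, proc9.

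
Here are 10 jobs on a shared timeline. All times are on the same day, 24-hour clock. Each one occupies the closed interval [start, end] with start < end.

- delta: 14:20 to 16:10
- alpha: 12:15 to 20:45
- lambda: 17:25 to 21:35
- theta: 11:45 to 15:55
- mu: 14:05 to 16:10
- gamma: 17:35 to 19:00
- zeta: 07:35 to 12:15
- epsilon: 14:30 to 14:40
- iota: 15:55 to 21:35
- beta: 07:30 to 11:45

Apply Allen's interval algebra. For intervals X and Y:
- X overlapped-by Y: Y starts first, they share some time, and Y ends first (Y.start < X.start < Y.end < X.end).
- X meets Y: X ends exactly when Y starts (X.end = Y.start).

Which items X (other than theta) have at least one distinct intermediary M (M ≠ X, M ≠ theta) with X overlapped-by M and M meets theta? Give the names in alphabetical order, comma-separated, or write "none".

zeta

Target theta = [11:45, 15:55].
Intermediaries M with M meets theta: beta.
Via beta — items with X overlapped-by beta: zeta.
Union: zeta.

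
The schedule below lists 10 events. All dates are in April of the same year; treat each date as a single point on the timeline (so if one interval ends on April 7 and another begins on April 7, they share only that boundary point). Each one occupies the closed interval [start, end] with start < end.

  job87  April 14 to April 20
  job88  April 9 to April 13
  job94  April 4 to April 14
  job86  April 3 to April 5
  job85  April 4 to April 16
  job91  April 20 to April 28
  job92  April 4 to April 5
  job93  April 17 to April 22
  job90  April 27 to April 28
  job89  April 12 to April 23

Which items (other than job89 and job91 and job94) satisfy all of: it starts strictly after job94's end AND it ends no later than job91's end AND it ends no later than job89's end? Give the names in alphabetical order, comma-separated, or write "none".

Conditions: its start is strictly after job94's end (X.start > April 14) AND its end is no later than job91's end (X.end <= April 28) AND its end is no later than job89's end (X.end <= April 23).
job85: start April 4 > April 14? ✗; end April 16 <= April 28? ✓; end April 16 <= April 23? ✓ → no.
job86: start April 3 > April 14? ✗; end April 5 <= April 28? ✓; end April 5 <= April 23? ✓ → no.
job87: start April 14 > April 14? ✗; end April 20 <= April 28? ✓; end April 20 <= April 23? ✓ → no.
job88: start April 9 > April 14? ✗; end April 13 <= April 28? ✓; end April 13 <= April 23? ✓ → no.
job90: start April 27 > April 14? ✓; end April 28 <= April 28? ✓; end April 28 <= April 23? ✗ → no.
job92: start April 4 > April 14? ✗; end April 5 <= April 28? ✓; end April 5 <= April 23? ✓ → no.
job93: start April 17 > April 14? ✓; end April 22 <= April 28? ✓; end April 22 <= April 23? ✓ → yes.
Result: job93.

job93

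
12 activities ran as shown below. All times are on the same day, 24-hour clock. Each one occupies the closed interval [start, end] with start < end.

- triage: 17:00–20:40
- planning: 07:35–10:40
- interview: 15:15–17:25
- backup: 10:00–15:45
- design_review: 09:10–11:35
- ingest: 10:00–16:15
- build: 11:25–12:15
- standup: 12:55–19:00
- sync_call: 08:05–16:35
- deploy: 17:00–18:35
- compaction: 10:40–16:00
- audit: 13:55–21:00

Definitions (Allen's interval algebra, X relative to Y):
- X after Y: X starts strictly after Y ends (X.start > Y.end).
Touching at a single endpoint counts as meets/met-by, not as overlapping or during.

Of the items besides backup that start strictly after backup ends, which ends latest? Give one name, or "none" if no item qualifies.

Target backup = [10:00, 15:45].
audit [13:55, 21:00] → overlapped-by → excluded.
build [11:25, 12:15] → during → excluded.
compaction [10:40, 16:00] → overlapped-by → excluded.
deploy [17:00, 18:35] → after → candidate.
design_review [09:10, 11:35] → overlaps → excluded.
ingest [10:00, 16:15] → started-by → excluded.
interview [15:15, 17:25] → overlapped-by → excluded.
planning [07:35, 10:40] → overlaps → excluded.
standup [12:55, 19:00] → overlapped-by → excluded.
sync_call [08:05, 16:35] → contains → excluded.
triage [17:00, 20:40] → after → candidate.
Among candidates, latest end is 20:40 → triage.

triage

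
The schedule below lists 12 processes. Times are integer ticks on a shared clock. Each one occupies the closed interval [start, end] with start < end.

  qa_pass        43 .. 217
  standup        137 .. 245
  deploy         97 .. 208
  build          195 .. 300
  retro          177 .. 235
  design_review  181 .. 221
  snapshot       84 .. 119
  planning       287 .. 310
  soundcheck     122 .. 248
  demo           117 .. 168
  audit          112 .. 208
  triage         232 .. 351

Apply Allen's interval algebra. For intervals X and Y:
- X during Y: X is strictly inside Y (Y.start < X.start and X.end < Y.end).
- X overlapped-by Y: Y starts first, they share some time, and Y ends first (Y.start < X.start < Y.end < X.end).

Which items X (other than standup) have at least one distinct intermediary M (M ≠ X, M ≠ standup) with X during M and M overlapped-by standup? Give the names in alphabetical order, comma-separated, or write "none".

planning

Target standup = [137, 245].
Intermediaries M with M overlapped-by standup: build, triage.
Via build — items with X during build: none.
Via triage — items with X during triage: planning.
Union: planning.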